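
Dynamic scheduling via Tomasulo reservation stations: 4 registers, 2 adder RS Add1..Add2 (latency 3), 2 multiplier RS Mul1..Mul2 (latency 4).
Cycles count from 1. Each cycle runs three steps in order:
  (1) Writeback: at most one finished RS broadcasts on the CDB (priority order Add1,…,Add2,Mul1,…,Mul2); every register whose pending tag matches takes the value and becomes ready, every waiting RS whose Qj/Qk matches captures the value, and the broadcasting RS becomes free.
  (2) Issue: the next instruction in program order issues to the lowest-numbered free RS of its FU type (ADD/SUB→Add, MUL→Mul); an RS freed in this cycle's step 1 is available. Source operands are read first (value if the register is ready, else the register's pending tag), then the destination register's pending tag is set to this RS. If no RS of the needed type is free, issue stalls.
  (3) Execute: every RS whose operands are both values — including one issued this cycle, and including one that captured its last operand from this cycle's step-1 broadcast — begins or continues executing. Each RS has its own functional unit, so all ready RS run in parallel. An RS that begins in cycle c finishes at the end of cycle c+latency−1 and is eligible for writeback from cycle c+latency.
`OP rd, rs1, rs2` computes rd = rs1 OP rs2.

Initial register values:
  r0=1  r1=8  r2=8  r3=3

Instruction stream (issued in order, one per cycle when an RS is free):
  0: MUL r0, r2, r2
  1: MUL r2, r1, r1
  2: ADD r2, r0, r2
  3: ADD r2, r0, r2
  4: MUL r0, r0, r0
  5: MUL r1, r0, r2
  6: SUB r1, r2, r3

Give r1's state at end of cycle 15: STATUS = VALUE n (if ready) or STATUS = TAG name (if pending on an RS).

STATUS = VALUE 189

c1: issue MUL r0<-Mul1 | r0:Mul1,r1:8,r2:8,r3:3
c2: issue MUL r2<-Mul2 | r0:Mul1,r1:8,r2:Mul2,r3:3
c3: issue ADD r2<-Add1 | r0:Mul1,r1:8,r2:Add1,r3:3
c4: issue ADD r2<-Add2 | r0:Mul1,r1:8,r2:Add2,r3:3
c5: CDB Mul1=64; issue MUL r0<-Mul1 | r0:Mul1,r1:8,r2:Add2,r3:3
c6: CDB Mul2=64; issue MUL r1<-Mul2 | r0:Mul1,r1:Mul2,r2:Add2,r3:3
c7: stall | r0:Mul1,r1:Mul2,r2:Add2,r3:3
c8: stall | r0:Mul1,r1:Mul2,r2:Add2,r3:3
c9: CDB Add1=128; issue SUB r1<-Add1 | r0:Mul1,r1:Add1,r2:Add2,r3:3
c10: CDB Mul1=4096 | r0:4096,r1:Add1,r2:Add2,r3:3
c11: - | r0:4096,r1:Add1,r2:Add2,r3:3
c12: CDB Add2=192 | r0:4096,r1:Add1,r2:192,r3:3
c13: - | r0:4096,r1:Add1,r2:192,r3:3
c14: - | r0:4096,r1:Add1,r2:192,r3:3
c15: CDB Add1=189 | r0:4096,r1:189,r2:192,r3:3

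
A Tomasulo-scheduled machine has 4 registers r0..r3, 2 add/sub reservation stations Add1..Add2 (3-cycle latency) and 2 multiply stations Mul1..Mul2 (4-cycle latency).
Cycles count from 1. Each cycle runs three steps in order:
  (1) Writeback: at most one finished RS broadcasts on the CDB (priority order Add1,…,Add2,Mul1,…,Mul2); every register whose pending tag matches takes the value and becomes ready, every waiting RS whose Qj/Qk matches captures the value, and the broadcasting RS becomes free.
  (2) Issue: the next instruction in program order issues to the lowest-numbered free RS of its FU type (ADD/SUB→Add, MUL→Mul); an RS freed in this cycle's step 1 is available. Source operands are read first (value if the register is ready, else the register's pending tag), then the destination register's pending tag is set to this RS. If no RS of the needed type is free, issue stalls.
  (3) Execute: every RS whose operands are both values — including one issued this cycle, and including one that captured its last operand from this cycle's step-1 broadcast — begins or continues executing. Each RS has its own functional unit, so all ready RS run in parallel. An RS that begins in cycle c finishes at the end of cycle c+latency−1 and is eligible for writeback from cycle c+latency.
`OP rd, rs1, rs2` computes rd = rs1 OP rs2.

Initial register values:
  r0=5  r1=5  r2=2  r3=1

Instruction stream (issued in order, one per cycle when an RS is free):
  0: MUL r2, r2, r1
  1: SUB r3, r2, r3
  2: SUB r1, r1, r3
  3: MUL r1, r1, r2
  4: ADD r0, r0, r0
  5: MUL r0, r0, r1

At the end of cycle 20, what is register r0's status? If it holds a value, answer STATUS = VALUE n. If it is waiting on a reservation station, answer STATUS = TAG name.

STATUS = VALUE -400

cycle 1: issue MUL r2<-Mul1 // r0:5,r1:5,r2:Mul1,r3:1
cycle 2: issue SUB r3<-Add1 // r0:5,r1:5,r2:Mul1,r3:Add1
cycle 3: issue SUB r1<-Add2 // r0:5,r1:Add2,r2:Mul1,r3:Add1
cycle 4: issue MUL r1<-Mul2 // r0:5,r1:Mul2,r2:Mul1,r3:Add1
cycle 5: CDB Mul1=10; stall // r0:5,r1:Mul2,r2:10,r3:Add1
cycle 6: stall // r0:5,r1:Mul2,r2:10,r3:Add1
cycle 7: stall // r0:5,r1:Mul2,r2:10,r3:Add1
cycle 8: CDB Add1=9; issue ADD r0<-Add1 // r0:Add1,r1:Mul2,r2:10,r3:9
cycle 9: issue MUL r0<-Mul1 // r0:Mul1,r1:Mul2,r2:10,r3:9
cycle 10: - // r0:Mul1,r1:Mul2,r2:10,r3:9
cycle 11: CDB Add1=10 // r0:Mul1,r1:Mul2,r2:10,r3:9
cycle 12: CDB Add2=-4 // r0:Mul1,r1:Mul2,r2:10,r3:9
cycle 13: - // r0:Mul1,r1:Mul2,r2:10,r3:9
cycle 14: - // r0:Mul1,r1:Mul2,r2:10,r3:9
cycle 15: - // r0:Mul1,r1:Mul2,r2:10,r3:9
cycle 16: CDB Mul2=-40 // r0:Mul1,r1:-40,r2:10,r3:9
cycle 17: - // r0:Mul1,r1:-40,r2:10,r3:9
cycle 18: - // r0:Mul1,r1:-40,r2:10,r3:9
cycle 19: - // r0:Mul1,r1:-40,r2:10,r3:9
cycle 20: CDB Mul1=-400 // r0:-400,r1:-40,r2:10,r3:9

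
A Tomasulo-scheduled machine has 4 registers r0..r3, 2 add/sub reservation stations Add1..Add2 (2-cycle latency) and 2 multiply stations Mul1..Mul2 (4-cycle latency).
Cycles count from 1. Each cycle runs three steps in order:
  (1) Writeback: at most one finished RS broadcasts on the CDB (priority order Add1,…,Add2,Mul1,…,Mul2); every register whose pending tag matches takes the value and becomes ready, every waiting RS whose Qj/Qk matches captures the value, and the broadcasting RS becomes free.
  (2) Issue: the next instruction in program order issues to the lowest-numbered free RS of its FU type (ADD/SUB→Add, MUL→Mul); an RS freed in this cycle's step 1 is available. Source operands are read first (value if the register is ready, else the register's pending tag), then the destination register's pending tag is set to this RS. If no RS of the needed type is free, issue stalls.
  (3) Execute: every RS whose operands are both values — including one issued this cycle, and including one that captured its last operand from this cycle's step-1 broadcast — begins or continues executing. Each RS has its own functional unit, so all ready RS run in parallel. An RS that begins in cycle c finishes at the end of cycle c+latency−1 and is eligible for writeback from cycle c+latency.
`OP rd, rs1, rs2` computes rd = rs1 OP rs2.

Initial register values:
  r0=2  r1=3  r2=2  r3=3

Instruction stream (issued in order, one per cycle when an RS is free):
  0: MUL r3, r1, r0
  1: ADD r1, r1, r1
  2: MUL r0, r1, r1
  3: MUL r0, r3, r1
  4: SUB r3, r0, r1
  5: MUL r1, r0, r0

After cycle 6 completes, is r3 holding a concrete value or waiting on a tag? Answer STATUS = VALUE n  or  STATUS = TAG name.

STATUS = TAG Add1

c1: issue MUL r3<-Mul1 | r0:2,r1:3,r2:2,r3:Mul1
c2: issue ADD r1<-Add1 | r0:2,r1:Add1,r2:2,r3:Mul1
c3: issue MUL r0<-Mul2 | r0:Mul2,r1:Add1,r2:2,r3:Mul1
c4: CDB Add1=6; stall | r0:Mul2,r1:6,r2:2,r3:Mul1
c5: CDB Mul1=6; issue MUL r0<-Mul1 | r0:Mul1,r1:6,r2:2,r3:6
c6: issue SUB r3<-Add1 | r0:Mul1,r1:6,r2:2,r3:Add1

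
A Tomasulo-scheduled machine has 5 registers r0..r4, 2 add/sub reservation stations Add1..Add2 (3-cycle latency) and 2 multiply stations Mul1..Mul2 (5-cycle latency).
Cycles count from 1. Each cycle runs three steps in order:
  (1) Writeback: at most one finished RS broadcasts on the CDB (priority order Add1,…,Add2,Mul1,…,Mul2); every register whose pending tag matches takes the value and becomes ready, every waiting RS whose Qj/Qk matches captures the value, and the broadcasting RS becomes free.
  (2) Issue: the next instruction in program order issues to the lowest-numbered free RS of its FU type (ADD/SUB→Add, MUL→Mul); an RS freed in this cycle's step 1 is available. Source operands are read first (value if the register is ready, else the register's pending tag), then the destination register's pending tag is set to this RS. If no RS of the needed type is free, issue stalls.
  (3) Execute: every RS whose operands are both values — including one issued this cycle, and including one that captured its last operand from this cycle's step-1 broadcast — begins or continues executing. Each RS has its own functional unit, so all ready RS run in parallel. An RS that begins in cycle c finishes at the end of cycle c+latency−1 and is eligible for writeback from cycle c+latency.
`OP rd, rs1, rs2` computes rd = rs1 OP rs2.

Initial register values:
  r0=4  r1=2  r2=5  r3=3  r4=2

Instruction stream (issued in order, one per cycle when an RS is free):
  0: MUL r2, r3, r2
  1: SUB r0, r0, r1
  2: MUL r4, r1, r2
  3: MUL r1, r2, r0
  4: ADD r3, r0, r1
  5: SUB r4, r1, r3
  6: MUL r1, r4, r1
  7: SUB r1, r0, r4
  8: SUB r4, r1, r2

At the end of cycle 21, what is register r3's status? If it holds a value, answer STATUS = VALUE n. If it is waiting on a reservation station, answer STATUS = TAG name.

STATUS = VALUE 32

  c1: issue MUL r2<-Mul1  regs: r0:4,r1:2,r2:Mul1,r3:3,r4:2
  c2: issue SUB r0<-Add1  regs: r0:Add1,r1:2,r2:Mul1,r3:3,r4:2
  c3: issue MUL r4<-Mul2  regs: r0:Add1,r1:2,r2:Mul1,r3:3,r4:Mul2
  c4: stall  regs: r0:Add1,r1:2,r2:Mul1,r3:3,r4:Mul2
  c5: CDB Add1=2; stall  regs: r0:2,r1:2,r2:Mul1,r3:3,r4:Mul2
  c6: CDB Mul1=15; issue MUL r1<-Mul1  regs: r0:2,r1:Mul1,r2:15,r3:3,r4:Mul2
  c7: issue ADD r3<-Add1  regs: r0:2,r1:Mul1,r2:15,r3:Add1,r4:Mul2
  c8: issue SUB r4<-Add2  regs: r0:2,r1:Mul1,r2:15,r3:Add1,r4:Add2
  c9: stall  regs: r0:2,r1:Mul1,r2:15,r3:Add1,r4:Add2
  c10: stall  regs: r0:2,r1:Mul1,r2:15,r3:Add1,r4:Add2
  c11: CDB Mul1=30; issue MUL r1<-Mul1  regs: r0:2,r1:Mul1,r2:15,r3:Add1,r4:Add2
  c12: CDB Mul2=30; stall  regs: r0:2,r1:Mul1,r2:15,r3:Add1,r4:Add2
  c13: stall  regs: r0:2,r1:Mul1,r2:15,r3:Add1,r4:Add2
  c14: CDB Add1=32; issue SUB r1<-Add1  regs: r0:2,r1:Add1,r2:15,r3:32,r4:Add2
  c15: stall  regs: r0:2,r1:Add1,r2:15,r3:32,r4:Add2
  c16: stall  regs: r0:2,r1:Add1,r2:15,r3:32,r4:Add2
  c17: CDB Add2=-2; issue SUB r4<-Add2  regs: r0:2,r1:Add1,r2:15,r3:32,r4:Add2
  c18: -  regs: r0:2,r1:Add1,r2:15,r3:32,r4:Add2
  c19: -  regs: r0:2,r1:Add1,r2:15,r3:32,r4:Add2
  c20: CDB Add1=4  regs: r0:2,r1:4,r2:15,r3:32,r4:Add2
  c21: -  regs: r0:2,r1:4,r2:15,r3:32,r4:Add2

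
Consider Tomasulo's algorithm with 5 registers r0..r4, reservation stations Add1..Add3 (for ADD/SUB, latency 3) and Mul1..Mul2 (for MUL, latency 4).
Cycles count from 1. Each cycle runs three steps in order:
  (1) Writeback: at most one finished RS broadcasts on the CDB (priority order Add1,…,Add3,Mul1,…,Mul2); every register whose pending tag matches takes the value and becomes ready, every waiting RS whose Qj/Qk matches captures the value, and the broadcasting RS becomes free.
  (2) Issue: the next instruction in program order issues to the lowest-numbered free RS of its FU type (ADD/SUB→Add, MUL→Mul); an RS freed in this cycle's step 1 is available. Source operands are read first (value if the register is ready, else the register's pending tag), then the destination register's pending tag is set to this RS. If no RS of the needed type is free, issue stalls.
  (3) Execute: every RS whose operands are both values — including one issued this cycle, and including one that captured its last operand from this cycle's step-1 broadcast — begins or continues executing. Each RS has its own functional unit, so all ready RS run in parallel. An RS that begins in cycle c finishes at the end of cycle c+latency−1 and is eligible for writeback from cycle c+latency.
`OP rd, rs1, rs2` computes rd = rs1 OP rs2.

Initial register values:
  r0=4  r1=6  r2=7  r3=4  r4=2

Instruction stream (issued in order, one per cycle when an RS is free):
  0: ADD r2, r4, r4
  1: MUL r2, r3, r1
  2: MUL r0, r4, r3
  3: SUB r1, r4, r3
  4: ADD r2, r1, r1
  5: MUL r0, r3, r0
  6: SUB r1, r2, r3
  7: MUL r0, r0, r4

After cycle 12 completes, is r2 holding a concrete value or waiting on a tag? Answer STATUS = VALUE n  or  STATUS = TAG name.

c1: issue ADD r2<-Add1 | r0:4,r1:6,r2:Add1,r3:4,r4:2
c2: issue MUL r2<-Mul1 | r0:4,r1:6,r2:Mul1,r3:4,r4:2
c3: issue MUL r0<-Mul2 | r0:Mul2,r1:6,r2:Mul1,r3:4,r4:2
c4: CDB Add1=4; issue SUB r1<-Add1 | r0:Mul2,r1:Add1,r2:Mul1,r3:4,r4:2
c5: issue ADD r2<-Add2 | r0:Mul2,r1:Add1,r2:Add2,r3:4,r4:2
c6: CDB Mul1=24; issue MUL r0<-Mul1 | r0:Mul1,r1:Add1,r2:Add2,r3:4,r4:2
c7: CDB Add1=-2; issue SUB r1<-Add1 | r0:Mul1,r1:Add1,r2:Add2,r3:4,r4:2
c8: CDB Mul2=8; issue MUL r0<-Mul2 | r0:Mul2,r1:Add1,r2:Add2,r3:4,r4:2
c9: - | r0:Mul2,r1:Add1,r2:Add2,r3:4,r4:2
c10: CDB Add2=-4 | r0:Mul2,r1:Add1,r2:-4,r3:4,r4:2
c11: - | r0:Mul2,r1:Add1,r2:-4,r3:4,r4:2
c12: CDB Mul1=32 | r0:Mul2,r1:Add1,r2:-4,r3:4,r4:2

STATUS = VALUE -4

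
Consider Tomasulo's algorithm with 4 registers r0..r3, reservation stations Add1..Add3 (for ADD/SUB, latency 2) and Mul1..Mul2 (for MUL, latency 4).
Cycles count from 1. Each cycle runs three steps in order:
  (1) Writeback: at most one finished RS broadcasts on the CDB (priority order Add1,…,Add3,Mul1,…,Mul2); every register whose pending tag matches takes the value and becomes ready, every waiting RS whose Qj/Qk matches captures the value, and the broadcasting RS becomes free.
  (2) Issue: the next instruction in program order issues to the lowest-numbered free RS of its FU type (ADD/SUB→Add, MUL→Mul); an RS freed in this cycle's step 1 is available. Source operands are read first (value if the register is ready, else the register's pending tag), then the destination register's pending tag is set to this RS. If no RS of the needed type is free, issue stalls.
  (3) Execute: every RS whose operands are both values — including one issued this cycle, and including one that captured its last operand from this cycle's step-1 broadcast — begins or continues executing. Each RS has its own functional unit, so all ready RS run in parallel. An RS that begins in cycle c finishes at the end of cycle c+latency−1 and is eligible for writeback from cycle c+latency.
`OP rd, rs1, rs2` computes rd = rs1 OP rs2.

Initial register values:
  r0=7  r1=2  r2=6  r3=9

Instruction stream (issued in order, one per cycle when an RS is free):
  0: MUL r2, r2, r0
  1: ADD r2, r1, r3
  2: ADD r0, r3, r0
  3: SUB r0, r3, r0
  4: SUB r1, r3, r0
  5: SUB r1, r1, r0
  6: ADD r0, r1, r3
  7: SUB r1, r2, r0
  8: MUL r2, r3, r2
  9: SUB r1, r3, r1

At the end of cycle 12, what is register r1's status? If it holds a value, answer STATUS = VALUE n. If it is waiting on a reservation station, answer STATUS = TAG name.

  c1: issue MUL r2<-Mul1  regs: r0:7,r1:2,r2:Mul1,r3:9
  c2: issue ADD r2<-Add1  regs: r0:7,r1:2,r2:Add1,r3:9
  c3: issue ADD r0<-Add2  regs: r0:Add2,r1:2,r2:Add1,r3:9
  c4: CDB Add1=11; issue SUB r0<-Add1  regs: r0:Add1,r1:2,r2:11,r3:9
  c5: CDB Add2=16; issue SUB r1<-Add2  regs: r0:Add1,r1:Add2,r2:11,r3:9
  c6: CDB Mul1=42; issue SUB r1<-Add3  regs: r0:Add1,r1:Add3,r2:11,r3:9
  c7: CDB Add1=-7; issue ADD r0<-Add1  regs: r0:Add1,r1:Add3,r2:11,r3:9
  c8: stall  regs: r0:Add1,r1:Add3,r2:11,r3:9
  c9: CDB Add2=16; issue SUB r1<-Add2  regs: r0:Add1,r1:Add2,r2:11,r3:9
  c10: issue MUL r2<-Mul1  regs: r0:Add1,r1:Add2,r2:Mul1,r3:9
  c11: CDB Add3=23; issue SUB r1<-Add3  regs: r0:Add1,r1:Add3,r2:Mul1,r3:9
  c12: -  regs: r0:Add1,r1:Add3,r2:Mul1,r3:9

STATUS = TAG Add3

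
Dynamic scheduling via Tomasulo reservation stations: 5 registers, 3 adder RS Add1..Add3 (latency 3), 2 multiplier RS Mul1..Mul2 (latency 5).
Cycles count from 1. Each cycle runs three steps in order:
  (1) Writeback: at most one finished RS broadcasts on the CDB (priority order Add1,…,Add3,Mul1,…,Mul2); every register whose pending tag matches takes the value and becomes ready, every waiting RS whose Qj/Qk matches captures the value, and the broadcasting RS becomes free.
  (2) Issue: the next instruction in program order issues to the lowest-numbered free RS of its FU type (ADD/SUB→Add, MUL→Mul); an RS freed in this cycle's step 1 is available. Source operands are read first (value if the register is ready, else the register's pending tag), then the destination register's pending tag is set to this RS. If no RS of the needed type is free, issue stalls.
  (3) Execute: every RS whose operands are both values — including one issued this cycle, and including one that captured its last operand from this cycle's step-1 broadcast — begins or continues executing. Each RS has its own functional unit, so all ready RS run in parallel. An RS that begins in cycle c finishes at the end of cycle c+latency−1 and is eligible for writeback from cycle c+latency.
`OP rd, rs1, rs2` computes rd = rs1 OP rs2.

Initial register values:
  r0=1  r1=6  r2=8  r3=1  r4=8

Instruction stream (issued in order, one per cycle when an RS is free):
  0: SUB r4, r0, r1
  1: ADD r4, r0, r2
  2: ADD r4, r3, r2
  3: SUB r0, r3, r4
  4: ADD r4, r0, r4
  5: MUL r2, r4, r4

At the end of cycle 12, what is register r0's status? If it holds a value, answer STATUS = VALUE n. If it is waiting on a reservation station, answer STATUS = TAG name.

  c1: issue SUB r4<-Add1  regs: r0:1,r1:6,r2:8,r3:1,r4:Add1
  c2: issue ADD r4<-Add2  regs: r0:1,r1:6,r2:8,r3:1,r4:Add2
  c3: issue ADD r4<-Add3  regs: r0:1,r1:6,r2:8,r3:1,r4:Add3
  c4: CDB Add1=-5; issue SUB r0<-Add1  regs: r0:Add1,r1:6,r2:8,r3:1,r4:Add3
  c5: CDB Add2=9; issue ADD r4<-Add2  regs: r0:Add1,r1:6,r2:8,r3:1,r4:Add2
  c6: CDB Add3=9; issue MUL r2<-Mul1  regs: r0:Add1,r1:6,r2:Mul1,r3:1,r4:Add2
  c7: -  regs: r0:Add1,r1:6,r2:Mul1,r3:1,r4:Add2
  c8: -  regs: r0:Add1,r1:6,r2:Mul1,r3:1,r4:Add2
  c9: CDB Add1=-8  regs: r0:-8,r1:6,r2:Mul1,r3:1,r4:Add2
  c10: -  regs: r0:-8,r1:6,r2:Mul1,r3:1,r4:Add2
  c11: -  regs: r0:-8,r1:6,r2:Mul1,r3:1,r4:Add2
  c12: CDB Add2=1  regs: r0:-8,r1:6,r2:Mul1,r3:1,r4:1

STATUS = VALUE -8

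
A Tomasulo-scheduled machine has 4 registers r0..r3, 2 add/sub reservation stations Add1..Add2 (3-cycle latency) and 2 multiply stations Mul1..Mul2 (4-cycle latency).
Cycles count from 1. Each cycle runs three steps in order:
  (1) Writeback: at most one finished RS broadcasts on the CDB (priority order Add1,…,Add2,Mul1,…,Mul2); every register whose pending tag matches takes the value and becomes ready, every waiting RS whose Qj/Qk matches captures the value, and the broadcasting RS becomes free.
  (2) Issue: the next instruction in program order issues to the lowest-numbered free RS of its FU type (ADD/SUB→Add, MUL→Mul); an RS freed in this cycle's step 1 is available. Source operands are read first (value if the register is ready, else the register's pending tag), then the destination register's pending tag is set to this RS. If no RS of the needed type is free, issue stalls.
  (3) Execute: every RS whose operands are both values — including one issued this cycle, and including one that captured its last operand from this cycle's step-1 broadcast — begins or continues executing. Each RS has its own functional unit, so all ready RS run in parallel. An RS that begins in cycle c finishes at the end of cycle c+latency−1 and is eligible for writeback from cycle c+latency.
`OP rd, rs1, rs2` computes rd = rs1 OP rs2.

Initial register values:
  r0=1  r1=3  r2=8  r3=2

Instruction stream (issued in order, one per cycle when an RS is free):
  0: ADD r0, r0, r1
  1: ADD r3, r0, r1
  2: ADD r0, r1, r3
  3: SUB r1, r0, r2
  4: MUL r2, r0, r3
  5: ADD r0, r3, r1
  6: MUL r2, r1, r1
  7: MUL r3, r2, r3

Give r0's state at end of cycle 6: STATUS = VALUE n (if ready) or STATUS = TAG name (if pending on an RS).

STATUS = TAG Add1

c1: issue ADD r0<-Add1 | r0:Add1,r1:3,r2:8,r3:2
c2: issue ADD r3<-Add2 | r0:Add1,r1:3,r2:8,r3:Add2
c3: stall | r0:Add1,r1:3,r2:8,r3:Add2
c4: CDB Add1=4; issue ADD r0<-Add1 | r0:Add1,r1:3,r2:8,r3:Add2
c5: stall | r0:Add1,r1:3,r2:8,r3:Add2
c6: stall | r0:Add1,r1:3,r2:8,r3:Add2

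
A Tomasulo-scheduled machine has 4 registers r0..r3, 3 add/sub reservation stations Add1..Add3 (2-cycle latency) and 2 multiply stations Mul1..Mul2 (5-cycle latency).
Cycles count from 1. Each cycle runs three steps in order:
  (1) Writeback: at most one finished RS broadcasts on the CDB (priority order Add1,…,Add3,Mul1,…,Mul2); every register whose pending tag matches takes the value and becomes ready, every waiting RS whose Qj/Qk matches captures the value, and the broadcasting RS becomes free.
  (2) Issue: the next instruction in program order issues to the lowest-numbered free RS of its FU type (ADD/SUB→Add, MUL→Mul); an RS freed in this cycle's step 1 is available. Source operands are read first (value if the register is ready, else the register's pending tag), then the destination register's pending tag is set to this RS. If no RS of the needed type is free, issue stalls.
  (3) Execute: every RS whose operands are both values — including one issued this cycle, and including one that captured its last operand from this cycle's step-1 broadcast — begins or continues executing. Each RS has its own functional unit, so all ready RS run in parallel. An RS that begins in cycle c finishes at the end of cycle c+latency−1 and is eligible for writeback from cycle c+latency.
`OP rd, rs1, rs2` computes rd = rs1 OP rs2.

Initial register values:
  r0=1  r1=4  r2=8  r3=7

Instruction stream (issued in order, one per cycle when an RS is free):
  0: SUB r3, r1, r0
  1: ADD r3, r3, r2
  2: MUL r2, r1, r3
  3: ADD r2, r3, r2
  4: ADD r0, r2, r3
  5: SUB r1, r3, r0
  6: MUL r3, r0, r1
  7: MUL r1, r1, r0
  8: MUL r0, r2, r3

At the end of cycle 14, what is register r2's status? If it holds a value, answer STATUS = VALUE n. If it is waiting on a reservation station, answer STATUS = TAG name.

cycle 1: issue SUB r3<-Add1 // r0:1,r1:4,r2:8,r3:Add1
cycle 2: issue ADD r3<-Add2 // r0:1,r1:4,r2:8,r3:Add2
cycle 3: CDB Add1=3; issue MUL r2<-Mul1 // r0:1,r1:4,r2:Mul1,r3:Add2
cycle 4: issue ADD r2<-Add1 // r0:1,r1:4,r2:Add1,r3:Add2
cycle 5: CDB Add2=11; issue ADD r0<-Add2 // r0:Add2,r1:4,r2:Add1,r3:11
cycle 6: issue SUB r1<-Add3 // r0:Add2,r1:Add3,r2:Add1,r3:11
cycle 7: issue MUL r3<-Mul2 // r0:Add2,r1:Add3,r2:Add1,r3:Mul2
cycle 8: stall // r0:Add2,r1:Add3,r2:Add1,r3:Mul2
cycle 9: stall // r0:Add2,r1:Add3,r2:Add1,r3:Mul2
cycle 10: CDB Mul1=44; issue MUL r1<-Mul1 // r0:Add2,r1:Mul1,r2:Add1,r3:Mul2
cycle 11: stall // r0:Add2,r1:Mul1,r2:Add1,r3:Mul2
cycle 12: CDB Add1=55; stall // r0:Add2,r1:Mul1,r2:55,r3:Mul2
cycle 13: stall // r0:Add2,r1:Mul1,r2:55,r3:Mul2
cycle 14: CDB Add2=66; stall // r0:66,r1:Mul1,r2:55,r3:Mul2

STATUS = VALUE 55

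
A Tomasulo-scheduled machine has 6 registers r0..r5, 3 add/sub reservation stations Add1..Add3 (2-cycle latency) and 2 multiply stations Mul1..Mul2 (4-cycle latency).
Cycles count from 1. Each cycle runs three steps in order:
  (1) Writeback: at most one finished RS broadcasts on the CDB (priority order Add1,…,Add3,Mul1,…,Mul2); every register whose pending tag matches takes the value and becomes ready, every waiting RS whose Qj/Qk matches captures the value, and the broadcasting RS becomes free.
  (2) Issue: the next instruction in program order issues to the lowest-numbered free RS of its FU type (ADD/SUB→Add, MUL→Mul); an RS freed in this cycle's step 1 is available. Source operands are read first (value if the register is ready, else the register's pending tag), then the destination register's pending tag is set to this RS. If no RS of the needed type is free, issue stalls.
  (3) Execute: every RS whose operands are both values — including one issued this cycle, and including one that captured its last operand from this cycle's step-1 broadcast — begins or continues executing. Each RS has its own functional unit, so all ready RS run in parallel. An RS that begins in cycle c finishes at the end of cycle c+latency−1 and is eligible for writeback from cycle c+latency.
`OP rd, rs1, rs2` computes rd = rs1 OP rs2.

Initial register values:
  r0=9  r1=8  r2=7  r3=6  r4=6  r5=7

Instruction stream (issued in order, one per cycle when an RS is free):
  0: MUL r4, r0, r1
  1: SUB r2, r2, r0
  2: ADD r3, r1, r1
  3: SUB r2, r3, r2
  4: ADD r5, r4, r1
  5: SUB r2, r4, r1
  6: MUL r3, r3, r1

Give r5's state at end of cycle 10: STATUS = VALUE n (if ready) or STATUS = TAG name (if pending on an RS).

STATUS = VALUE 80

cycle 1: issue MUL r4<-Mul1 // r0:9,r1:8,r2:7,r3:6,r4:Mul1,r5:7
cycle 2: issue SUB r2<-Add1 // r0:9,r1:8,r2:Add1,r3:6,r4:Mul1,r5:7
cycle 3: issue ADD r3<-Add2 // r0:9,r1:8,r2:Add1,r3:Add2,r4:Mul1,r5:7
cycle 4: CDB Add1=-2; issue SUB r2<-Add1 // r0:9,r1:8,r2:Add1,r3:Add2,r4:Mul1,r5:7
cycle 5: CDB Add2=16; issue ADD r5<-Add2 // r0:9,r1:8,r2:Add1,r3:16,r4:Mul1,r5:Add2
cycle 6: CDB Mul1=72; issue SUB r2<-Add3 // r0:9,r1:8,r2:Add3,r3:16,r4:72,r5:Add2
cycle 7: CDB Add1=18; issue MUL r3<-Mul1 // r0:9,r1:8,r2:Add3,r3:Mul1,r4:72,r5:Add2
cycle 8: CDB Add2=80 // r0:9,r1:8,r2:Add3,r3:Mul1,r4:72,r5:80
cycle 9: CDB Add3=64 // r0:9,r1:8,r2:64,r3:Mul1,r4:72,r5:80
cycle 10: - // r0:9,r1:8,r2:64,r3:Mul1,r4:72,r5:80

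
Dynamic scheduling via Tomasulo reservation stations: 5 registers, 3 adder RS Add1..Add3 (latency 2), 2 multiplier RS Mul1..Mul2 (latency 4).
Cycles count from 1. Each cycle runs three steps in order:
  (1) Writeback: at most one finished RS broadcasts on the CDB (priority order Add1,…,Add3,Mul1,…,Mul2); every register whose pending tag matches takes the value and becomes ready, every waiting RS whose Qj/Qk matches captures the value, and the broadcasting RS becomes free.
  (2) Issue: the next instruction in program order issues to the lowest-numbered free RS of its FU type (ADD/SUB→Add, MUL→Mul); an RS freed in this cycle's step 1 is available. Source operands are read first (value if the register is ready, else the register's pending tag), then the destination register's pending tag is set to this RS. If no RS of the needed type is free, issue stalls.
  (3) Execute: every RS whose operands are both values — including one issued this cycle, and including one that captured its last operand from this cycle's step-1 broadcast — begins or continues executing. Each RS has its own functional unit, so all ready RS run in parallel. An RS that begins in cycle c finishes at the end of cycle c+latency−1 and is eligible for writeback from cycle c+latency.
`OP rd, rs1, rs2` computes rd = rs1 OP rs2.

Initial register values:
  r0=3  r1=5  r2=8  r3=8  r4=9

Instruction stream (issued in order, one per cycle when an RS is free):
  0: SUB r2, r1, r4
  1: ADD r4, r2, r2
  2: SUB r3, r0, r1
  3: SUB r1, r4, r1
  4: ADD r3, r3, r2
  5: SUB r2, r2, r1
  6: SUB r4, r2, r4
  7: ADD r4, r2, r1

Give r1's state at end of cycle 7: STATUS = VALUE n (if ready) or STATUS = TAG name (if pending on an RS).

cycle 1: issue SUB r2<-Add1 // r0:3,r1:5,r2:Add1,r3:8,r4:9
cycle 2: issue ADD r4<-Add2 // r0:3,r1:5,r2:Add1,r3:8,r4:Add2
cycle 3: CDB Add1=-4; issue SUB r3<-Add1 // r0:3,r1:5,r2:-4,r3:Add1,r4:Add2
cycle 4: issue SUB r1<-Add3 // r0:3,r1:Add3,r2:-4,r3:Add1,r4:Add2
cycle 5: CDB Add1=-2; issue ADD r3<-Add1 // r0:3,r1:Add3,r2:-4,r3:Add1,r4:Add2
cycle 6: CDB Add2=-8; issue SUB r2<-Add2 // r0:3,r1:Add3,r2:Add2,r3:Add1,r4:-8
cycle 7: CDB Add1=-6; issue SUB r4<-Add1 // r0:3,r1:Add3,r2:Add2,r3:-6,r4:Add1

STATUS = TAG Add3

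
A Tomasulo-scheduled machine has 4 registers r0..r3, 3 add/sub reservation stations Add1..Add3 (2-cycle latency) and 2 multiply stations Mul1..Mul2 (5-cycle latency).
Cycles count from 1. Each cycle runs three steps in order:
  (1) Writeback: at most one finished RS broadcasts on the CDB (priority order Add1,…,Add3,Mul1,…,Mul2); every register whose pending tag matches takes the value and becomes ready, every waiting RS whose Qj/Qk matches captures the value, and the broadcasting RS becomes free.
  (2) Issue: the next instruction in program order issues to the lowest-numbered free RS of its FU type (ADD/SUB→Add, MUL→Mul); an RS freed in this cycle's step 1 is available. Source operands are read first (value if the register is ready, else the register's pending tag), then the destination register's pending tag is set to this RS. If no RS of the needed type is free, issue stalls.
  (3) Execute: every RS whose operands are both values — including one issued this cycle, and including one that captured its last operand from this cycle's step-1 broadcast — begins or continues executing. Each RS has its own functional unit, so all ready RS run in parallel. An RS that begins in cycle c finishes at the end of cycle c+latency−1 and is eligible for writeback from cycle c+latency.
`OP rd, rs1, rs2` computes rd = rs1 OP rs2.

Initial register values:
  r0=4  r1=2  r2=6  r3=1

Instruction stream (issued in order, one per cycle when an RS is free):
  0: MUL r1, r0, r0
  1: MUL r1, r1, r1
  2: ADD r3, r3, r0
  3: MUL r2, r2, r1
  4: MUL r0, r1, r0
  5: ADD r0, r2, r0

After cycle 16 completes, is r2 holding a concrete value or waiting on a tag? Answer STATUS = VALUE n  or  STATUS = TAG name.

  c1: issue MUL r1<-Mul1  regs: r0:4,r1:Mul1,r2:6,r3:1
  c2: issue MUL r1<-Mul2  regs: r0:4,r1:Mul2,r2:6,r3:1
  c3: issue ADD r3<-Add1  regs: r0:4,r1:Mul2,r2:6,r3:Add1
  c4: stall  regs: r0:4,r1:Mul2,r2:6,r3:Add1
  c5: CDB Add1=5; stall  regs: r0:4,r1:Mul2,r2:6,r3:5
  c6: CDB Mul1=16; issue MUL r2<-Mul1  regs: r0:4,r1:Mul2,r2:Mul1,r3:5
  c7: stall  regs: r0:4,r1:Mul2,r2:Mul1,r3:5
  c8: stall  regs: r0:4,r1:Mul2,r2:Mul1,r3:5
  c9: stall  regs: r0:4,r1:Mul2,r2:Mul1,r3:5
  c10: stall  regs: r0:4,r1:Mul2,r2:Mul1,r3:5
  c11: CDB Mul2=256; issue MUL r0<-Mul2  regs: r0:Mul2,r1:256,r2:Mul1,r3:5
  c12: issue ADD r0<-Add1  regs: r0:Add1,r1:256,r2:Mul1,r3:5
  c13: -  regs: r0:Add1,r1:256,r2:Mul1,r3:5
  c14: -  regs: r0:Add1,r1:256,r2:Mul1,r3:5
  c15: -  regs: r0:Add1,r1:256,r2:Mul1,r3:5
  c16: CDB Mul1=1536  regs: r0:Add1,r1:256,r2:1536,r3:5

STATUS = VALUE 1536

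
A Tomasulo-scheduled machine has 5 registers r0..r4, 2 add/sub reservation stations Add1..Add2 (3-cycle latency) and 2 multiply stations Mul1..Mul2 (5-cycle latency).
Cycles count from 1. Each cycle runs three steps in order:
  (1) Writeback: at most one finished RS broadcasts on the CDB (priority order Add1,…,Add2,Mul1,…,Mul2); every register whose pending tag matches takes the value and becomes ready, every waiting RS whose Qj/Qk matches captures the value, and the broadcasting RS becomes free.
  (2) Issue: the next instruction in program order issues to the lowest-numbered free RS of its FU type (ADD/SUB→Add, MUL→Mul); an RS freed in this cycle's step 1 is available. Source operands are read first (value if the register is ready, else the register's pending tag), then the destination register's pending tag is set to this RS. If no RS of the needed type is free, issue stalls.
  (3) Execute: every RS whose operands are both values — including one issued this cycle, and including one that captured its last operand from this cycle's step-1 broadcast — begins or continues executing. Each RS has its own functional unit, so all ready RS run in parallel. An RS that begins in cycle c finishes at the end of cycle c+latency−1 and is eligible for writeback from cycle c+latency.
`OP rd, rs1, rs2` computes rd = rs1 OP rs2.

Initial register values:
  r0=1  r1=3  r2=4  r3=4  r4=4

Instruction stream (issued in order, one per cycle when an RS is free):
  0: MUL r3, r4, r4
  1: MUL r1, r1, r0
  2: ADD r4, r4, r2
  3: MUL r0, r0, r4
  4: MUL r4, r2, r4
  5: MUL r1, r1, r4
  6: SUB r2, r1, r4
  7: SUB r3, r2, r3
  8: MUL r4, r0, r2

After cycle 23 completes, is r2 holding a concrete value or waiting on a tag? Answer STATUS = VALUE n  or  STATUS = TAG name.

  c1: issue MUL r3<-Mul1  regs: r0:1,r1:3,r2:4,r3:Mul1,r4:4
  c2: issue MUL r1<-Mul2  regs: r0:1,r1:Mul2,r2:4,r3:Mul1,r4:4
  c3: issue ADD r4<-Add1  regs: r0:1,r1:Mul2,r2:4,r3:Mul1,r4:Add1
  c4: stall  regs: r0:1,r1:Mul2,r2:4,r3:Mul1,r4:Add1
  c5: stall  regs: r0:1,r1:Mul2,r2:4,r3:Mul1,r4:Add1
  c6: CDB Add1=8; stall  regs: r0:1,r1:Mul2,r2:4,r3:Mul1,r4:8
  c7: CDB Mul1=16; issue MUL r0<-Mul1  regs: r0:Mul1,r1:Mul2,r2:4,r3:16,r4:8
  c8: CDB Mul2=3; issue MUL r4<-Mul2  regs: r0:Mul1,r1:3,r2:4,r3:16,r4:Mul2
  c9: stall  regs: r0:Mul1,r1:3,r2:4,r3:16,r4:Mul2
  c10: stall  regs: r0:Mul1,r1:3,r2:4,r3:16,r4:Mul2
  c11: stall  regs: r0:Mul1,r1:3,r2:4,r3:16,r4:Mul2
  c12: CDB Mul1=8; issue MUL r1<-Mul1  regs: r0:8,r1:Mul1,r2:4,r3:16,r4:Mul2
  c13: CDB Mul2=32; issue SUB r2<-Add1  regs: r0:8,r1:Mul1,r2:Add1,r3:16,r4:32
  c14: issue SUB r3<-Add2  regs: r0:8,r1:Mul1,r2:Add1,r3:Add2,r4:32
  c15: issue MUL r4<-Mul2  regs: r0:8,r1:Mul1,r2:Add1,r3:Add2,r4:Mul2
  c16: -  regs: r0:8,r1:Mul1,r2:Add1,r3:Add2,r4:Mul2
  c17: -  regs: r0:8,r1:Mul1,r2:Add1,r3:Add2,r4:Mul2
  c18: CDB Mul1=96  regs: r0:8,r1:96,r2:Add1,r3:Add2,r4:Mul2
  c19: -  regs: r0:8,r1:96,r2:Add1,r3:Add2,r4:Mul2
  c20: -  regs: r0:8,r1:96,r2:Add1,r3:Add2,r4:Mul2
  c21: CDB Add1=64  regs: r0:8,r1:96,r2:64,r3:Add2,r4:Mul2
  c22: -  regs: r0:8,r1:96,r2:64,r3:Add2,r4:Mul2
  c23: -  regs: r0:8,r1:96,r2:64,r3:Add2,r4:Mul2

STATUS = VALUE 64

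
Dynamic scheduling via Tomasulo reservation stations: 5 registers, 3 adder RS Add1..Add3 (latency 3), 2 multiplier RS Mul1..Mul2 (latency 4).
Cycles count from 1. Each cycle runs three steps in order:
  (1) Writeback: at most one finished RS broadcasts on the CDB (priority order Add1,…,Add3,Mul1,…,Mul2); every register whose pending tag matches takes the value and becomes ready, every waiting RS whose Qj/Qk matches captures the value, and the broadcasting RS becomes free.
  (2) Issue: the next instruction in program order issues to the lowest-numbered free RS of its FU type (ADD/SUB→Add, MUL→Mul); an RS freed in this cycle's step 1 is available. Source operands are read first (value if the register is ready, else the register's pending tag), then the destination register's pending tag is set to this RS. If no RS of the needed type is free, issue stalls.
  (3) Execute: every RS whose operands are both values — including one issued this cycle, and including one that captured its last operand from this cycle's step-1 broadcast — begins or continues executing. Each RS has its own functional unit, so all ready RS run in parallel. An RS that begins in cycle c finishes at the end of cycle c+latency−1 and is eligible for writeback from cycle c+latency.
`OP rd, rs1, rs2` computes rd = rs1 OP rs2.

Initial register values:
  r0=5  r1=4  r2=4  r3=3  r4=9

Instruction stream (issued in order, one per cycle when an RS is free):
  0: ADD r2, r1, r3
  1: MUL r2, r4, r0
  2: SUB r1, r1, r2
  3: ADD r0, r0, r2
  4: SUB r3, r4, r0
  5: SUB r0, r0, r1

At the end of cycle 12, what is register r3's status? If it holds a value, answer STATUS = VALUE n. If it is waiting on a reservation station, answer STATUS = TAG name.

  c1: issue ADD r2<-Add1  regs: r0:5,r1:4,r2:Add1,r3:3,r4:9
  c2: issue MUL r2<-Mul1  regs: r0:5,r1:4,r2:Mul1,r3:3,r4:9
  c3: issue SUB r1<-Add2  regs: r0:5,r1:Add2,r2:Mul1,r3:3,r4:9
  c4: CDB Add1=7; issue ADD r0<-Add1  regs: r0:Add1,r1:Add2,r2:Mul1,r3:3,r4:9
  c5: issue SUB r3<-Add3  regs: r0:Add1,r1:Add2,r2:Mul1,r3:Add3,r4:9
  c6: CDB Mul1=45; stall  regs: r0:Add1,r1:Add2,r2:45,r3:Add3,r4:9
  c7: stall  regs: r0:Add1,r1:Add2,r2:45,r3:Add3,r4:9
  c8: stall  regs: r0:Add1,r1:Add2,r2:45,r3:Add3,r4:9
  c9: CDB Add1=50; issue SUB r0<-Add1  regs: r0:Add1,r1:Add2,r2:45,r3:Add3,r4:9
  c10: CDB Add2=-41  regs: r0:Add1,r1:-41,r2:45,r3:Add3,r4:9
  c11: -  regs: r0:Add1,r1:-41,r2:45,r3:Add3,r4:9
  c12: CDB Add3=-41  regs: r0:Add1,r1:-41,r2:45,r3:-41,r4:9

STATUS = VALUE -41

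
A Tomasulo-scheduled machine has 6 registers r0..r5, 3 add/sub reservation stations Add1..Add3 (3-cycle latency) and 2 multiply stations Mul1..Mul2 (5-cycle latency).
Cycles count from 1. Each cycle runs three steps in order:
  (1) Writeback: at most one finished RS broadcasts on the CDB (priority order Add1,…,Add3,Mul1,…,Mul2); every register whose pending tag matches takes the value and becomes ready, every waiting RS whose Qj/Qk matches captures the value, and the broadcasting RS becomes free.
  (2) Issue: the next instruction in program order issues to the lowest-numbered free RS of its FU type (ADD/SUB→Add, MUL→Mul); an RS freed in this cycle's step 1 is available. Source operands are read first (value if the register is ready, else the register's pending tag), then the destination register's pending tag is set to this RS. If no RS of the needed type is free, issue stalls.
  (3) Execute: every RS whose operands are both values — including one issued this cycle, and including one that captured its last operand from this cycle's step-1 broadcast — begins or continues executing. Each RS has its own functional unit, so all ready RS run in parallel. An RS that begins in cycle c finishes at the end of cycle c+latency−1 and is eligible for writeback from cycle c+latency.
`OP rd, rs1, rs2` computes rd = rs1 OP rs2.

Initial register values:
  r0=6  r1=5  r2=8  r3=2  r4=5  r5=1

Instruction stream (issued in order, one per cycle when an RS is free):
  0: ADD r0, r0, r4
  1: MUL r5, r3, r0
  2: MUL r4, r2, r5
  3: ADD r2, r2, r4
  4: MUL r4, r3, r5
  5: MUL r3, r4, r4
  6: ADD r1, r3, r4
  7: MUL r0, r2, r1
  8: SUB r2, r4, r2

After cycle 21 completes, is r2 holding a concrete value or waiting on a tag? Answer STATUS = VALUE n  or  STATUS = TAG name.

cycle 1: issue ADD r0<-Add1 // r0:Add1,r1:5,r2:8,r3:2,r4:5,r5:1
cycle 2: issue MUL r5<-Mul1 // r0:Add1,r1:5,r2:8,r3:2,r4:5,r5:Mul1
cycle 3: issue MUL r4<-Mul2 // r0:Add1,r1:5,r2:8,r3:2,r4:Mul2,r5:Mul1
cycle 4: CDB Add1=11; issue ADD r2<-Add1 // r0:11,r1:5,r2:Add1,r3:2,r4:Mul2,r5:Mul1
cycle 5: stall // r0:11,r1:5,r2:Add1,r3:2,r4:Mul2,r5:Mul1
cycle 6: stall // r0:11,r1:5,r2:Add1,r3:2,r4:Mul2,r5:Mul1
cycle 7: stall // r0:11,r1:5,r2:Add1,r3:2,r4:Mul2,r5:Mul1
cycle 8: stall // r0:11,r1:5,r2:Add1,r3:2,r4:Mul2,r5:Mul1
cycle 9: CDB Mul1=22; issue MUL r4<-Mul1 // r0:11,r1:5,r2:Add1,r3:2,r4:Mul1,r5:22
cycle 10: stall // r0:11,r1:5,r2:Add1,r3:2,r4:Mul1,r5:22
cycle 11: stall // r0:11,r1:5,r2:Add1,r3:2,r4:Mul1,r5:22
cycle 12: stall // r0:11,r1:5,r2:Add1,r3:2,r4:Mul1,r5:22
cycle 13: stall // r0:11,r1:5,r2:Add1,r3:2,r4:Mul1,r5:22
cycle 14: CDB Mul1=44; issue MUL r3<-Mul1 // r0:11,r1:5,r2:Add1,r3:Mul1,r4:44,r5:22
cycle 15: CDB Mul2=176; issue ADD r1<-Add2 // r0:11,r1:Add2,r2:Add1,r3:Mul1,r4:44,r5:22
cycle 16: issue MUL r0<-Mul2 // r0:Mul2,r1:Add2,r2:Add1,r3:Mul1,r4:44,r5:22
cycle 17: issue SUB r2<-Add3 // r0:Mul2,r1:Add2,r2:Add3,r3:Mul1,r4:44,r5:22
cycle 18: CDB Add1=184 // r0:Mul2,r1:Add2,r2:Add3,r3:Mul1,r4:44,r5:22
cycle 19: CDB Mul1=1936 // r0:Mul2,r1:Add2,r2:Add3,r3:1936,r4:44,r5:22
cycle 20: - // r0:Mul2,r1:Add2,r2:Add3,r3:1936,r4:44,r5:22
cycle 21: CDB Add3=-140 // r0:Mul2,r1:Add2,r2:-140,r3:1936,r4:44,r5:22

STATUS = VALUE -140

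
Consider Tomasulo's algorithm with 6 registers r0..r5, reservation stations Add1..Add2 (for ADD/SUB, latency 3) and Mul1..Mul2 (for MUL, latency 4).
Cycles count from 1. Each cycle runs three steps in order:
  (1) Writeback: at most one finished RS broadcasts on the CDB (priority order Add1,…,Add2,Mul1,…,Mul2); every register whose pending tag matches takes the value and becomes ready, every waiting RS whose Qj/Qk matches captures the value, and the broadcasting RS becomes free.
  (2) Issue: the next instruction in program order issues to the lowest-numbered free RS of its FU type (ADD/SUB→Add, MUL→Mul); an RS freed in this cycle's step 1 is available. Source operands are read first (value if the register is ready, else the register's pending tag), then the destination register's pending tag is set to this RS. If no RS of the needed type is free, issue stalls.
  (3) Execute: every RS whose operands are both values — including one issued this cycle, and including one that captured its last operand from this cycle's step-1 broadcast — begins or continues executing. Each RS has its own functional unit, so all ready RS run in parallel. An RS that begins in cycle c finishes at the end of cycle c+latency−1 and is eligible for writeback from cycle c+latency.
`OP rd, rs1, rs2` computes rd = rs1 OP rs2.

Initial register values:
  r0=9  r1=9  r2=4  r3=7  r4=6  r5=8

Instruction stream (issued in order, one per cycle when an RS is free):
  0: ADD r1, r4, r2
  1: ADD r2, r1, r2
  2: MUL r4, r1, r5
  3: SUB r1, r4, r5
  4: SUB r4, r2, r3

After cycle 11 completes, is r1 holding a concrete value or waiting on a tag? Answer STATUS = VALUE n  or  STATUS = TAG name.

STATUS = VALUE 72

cycle 1: issue ADD r1<-Add1 // r0:9,r1:Add1,r2:4,r3:7,r4:6,r5:8
cycle 2: issue ADD r2<-Add2 // r0:9,r1:Add1,r2:Add2,r3:7,r4:6,r5:8
cycle 3: issue MUL r4<-Mul1 // r0:9,r1:Add1,r2:Add2,r3:7,r4:Mul1,r5:8
cycle 4: CDB Add1=10; issue SUB r1<-Add1 // r0:9,r1:Add1,r2:Add2,r3:7,r4:Mul1,r5:8
cycle 5: stall // r0:9,r1:Add1,r2:Add2,r3:7,r4:Mul1,r5:8
cycle 6: stall // r0:9,r1:Add1,r2:Add2,r3:7,r4:Mul1,r5:8
cycle 7: CDB Add2=14; issue SUB r4<-Add2 // r0:9,r1:Add1,r2:14,r3:7,r4:Add2,r5:8
cycle 8: CDB Mul1=80 // r0:9,r1:Add1,r2:14,r3:7,r4:Add2,r5:8
cycle 9: - // r0:9,r1:Add1,r2:14,r3:7,r4:Add2,r5:8
cycle 10: CDB Add2=7 // r0:9,r1:Add1,r2:14,r3:7,r4:7,r5:8
cycle 11: CDB Add1=72 // r0:9,r1:72,r2:14,r3:7,r4:7,r5:8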